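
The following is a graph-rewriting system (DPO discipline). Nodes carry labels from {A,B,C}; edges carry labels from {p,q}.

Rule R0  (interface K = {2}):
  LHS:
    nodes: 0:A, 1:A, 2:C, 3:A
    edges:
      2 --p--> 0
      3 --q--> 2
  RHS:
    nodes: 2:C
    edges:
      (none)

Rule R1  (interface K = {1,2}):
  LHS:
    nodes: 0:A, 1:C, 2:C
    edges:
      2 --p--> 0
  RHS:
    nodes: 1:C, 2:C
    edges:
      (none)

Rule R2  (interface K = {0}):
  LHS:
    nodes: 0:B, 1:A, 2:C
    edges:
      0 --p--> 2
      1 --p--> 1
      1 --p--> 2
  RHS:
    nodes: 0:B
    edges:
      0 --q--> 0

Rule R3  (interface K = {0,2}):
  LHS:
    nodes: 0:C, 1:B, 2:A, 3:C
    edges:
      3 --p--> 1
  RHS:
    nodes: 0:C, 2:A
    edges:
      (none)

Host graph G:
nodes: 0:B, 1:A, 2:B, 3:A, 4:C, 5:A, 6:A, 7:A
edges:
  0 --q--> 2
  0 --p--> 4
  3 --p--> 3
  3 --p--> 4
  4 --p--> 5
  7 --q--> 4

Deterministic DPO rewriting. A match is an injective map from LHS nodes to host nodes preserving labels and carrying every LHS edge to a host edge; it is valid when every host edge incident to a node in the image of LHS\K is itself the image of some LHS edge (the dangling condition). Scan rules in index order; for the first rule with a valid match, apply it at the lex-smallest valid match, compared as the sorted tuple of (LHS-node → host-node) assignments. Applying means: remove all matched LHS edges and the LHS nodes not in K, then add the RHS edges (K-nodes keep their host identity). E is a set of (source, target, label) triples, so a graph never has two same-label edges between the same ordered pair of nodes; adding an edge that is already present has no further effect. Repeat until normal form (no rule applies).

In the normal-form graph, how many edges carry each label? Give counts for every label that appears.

initial: |V|=8 |E|=6  E = 0-q->2 0-p->4 3-p->3 3-p->4 4-p->5 7-q->4
step 1: apply R0 at {0↦5, 1↦1, 2↦4, 3↦7}  → |V|=5 |E|=4  E = 0-q->2 0-p->4 3-p->3 3-p->4
step 2: apply R2 at {0↦0, 1↦3, 2↦4}  → |V|=3 |E|=2  E = 0-q->0 0-q->2
halt: no rule applies after step 2
NF edges: [(0, 0, 'q'), (0, 2, 'q')]

Answer: q:2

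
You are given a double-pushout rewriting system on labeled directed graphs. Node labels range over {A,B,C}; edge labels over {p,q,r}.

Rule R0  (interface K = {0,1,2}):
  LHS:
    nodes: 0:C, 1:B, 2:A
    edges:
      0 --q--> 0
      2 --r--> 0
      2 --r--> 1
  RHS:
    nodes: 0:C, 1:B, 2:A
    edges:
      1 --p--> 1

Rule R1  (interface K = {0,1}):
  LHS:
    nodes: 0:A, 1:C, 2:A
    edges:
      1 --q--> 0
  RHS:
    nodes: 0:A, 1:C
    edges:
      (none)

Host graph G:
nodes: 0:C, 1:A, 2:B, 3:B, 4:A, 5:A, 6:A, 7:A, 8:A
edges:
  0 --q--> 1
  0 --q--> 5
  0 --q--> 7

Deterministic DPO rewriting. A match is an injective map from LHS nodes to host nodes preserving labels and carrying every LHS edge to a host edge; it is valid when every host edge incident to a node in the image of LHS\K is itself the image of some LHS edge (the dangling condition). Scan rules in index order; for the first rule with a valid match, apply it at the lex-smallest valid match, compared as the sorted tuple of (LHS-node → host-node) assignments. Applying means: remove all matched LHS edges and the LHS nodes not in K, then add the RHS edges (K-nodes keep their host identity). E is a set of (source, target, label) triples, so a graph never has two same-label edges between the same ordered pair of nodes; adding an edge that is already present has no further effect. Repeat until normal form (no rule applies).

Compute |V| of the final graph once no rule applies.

Answer: 6

Derivation:
[0] host  ⇒  9 nodes, 3 edges  {0-q->1 0-q->5 0-q->7}
[1] R1 @ {0↦1, 1↦0, 2↦4}  ⇒  8 nodes, 2 edges  {0-q->5 0-q->7}
[2] R1 @ {0↦5, 1↦0, 2↦1}  ⇒  7 nodes, 1 edges  {0-q->7}
[3] R1 @ {0↦7, 1↦0, 2↦5}  ⇒  6 nodes, 0 edges  {∅}
halt: no rule applies after step 3
NF nodes: {0:C, 2:B, 3:B, 6:A, 7:A, 8:A}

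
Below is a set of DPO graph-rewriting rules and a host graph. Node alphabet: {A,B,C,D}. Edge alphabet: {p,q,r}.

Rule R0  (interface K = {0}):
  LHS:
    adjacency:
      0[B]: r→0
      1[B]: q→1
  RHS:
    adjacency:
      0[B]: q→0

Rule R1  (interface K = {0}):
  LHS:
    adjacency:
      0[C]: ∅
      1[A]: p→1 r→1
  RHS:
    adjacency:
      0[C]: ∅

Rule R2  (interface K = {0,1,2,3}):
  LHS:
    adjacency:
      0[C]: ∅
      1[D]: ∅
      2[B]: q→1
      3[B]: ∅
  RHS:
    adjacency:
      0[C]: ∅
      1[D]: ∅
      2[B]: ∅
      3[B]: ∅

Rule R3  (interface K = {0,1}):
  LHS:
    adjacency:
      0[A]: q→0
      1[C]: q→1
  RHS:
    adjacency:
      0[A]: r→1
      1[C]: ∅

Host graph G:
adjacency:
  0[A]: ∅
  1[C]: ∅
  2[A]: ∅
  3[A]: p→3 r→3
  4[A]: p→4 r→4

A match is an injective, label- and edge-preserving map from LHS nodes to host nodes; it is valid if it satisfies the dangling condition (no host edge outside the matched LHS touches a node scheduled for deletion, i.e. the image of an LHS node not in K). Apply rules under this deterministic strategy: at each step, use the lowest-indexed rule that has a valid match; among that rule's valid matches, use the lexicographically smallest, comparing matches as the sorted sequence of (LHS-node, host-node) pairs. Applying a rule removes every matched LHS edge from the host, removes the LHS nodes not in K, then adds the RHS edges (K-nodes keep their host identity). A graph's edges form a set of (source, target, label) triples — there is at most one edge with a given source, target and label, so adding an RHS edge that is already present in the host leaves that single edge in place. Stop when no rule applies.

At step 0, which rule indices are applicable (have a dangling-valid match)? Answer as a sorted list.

Answer: [R1]

Derivation:
R0: no valid match — LHS pattern not found
R1: 2 valid matches — {0↦1, 1↦3}, {0↦1, 1↦4}
R2: no valid match — LHS pattern not found
R3: no valid match — LHS pattern not found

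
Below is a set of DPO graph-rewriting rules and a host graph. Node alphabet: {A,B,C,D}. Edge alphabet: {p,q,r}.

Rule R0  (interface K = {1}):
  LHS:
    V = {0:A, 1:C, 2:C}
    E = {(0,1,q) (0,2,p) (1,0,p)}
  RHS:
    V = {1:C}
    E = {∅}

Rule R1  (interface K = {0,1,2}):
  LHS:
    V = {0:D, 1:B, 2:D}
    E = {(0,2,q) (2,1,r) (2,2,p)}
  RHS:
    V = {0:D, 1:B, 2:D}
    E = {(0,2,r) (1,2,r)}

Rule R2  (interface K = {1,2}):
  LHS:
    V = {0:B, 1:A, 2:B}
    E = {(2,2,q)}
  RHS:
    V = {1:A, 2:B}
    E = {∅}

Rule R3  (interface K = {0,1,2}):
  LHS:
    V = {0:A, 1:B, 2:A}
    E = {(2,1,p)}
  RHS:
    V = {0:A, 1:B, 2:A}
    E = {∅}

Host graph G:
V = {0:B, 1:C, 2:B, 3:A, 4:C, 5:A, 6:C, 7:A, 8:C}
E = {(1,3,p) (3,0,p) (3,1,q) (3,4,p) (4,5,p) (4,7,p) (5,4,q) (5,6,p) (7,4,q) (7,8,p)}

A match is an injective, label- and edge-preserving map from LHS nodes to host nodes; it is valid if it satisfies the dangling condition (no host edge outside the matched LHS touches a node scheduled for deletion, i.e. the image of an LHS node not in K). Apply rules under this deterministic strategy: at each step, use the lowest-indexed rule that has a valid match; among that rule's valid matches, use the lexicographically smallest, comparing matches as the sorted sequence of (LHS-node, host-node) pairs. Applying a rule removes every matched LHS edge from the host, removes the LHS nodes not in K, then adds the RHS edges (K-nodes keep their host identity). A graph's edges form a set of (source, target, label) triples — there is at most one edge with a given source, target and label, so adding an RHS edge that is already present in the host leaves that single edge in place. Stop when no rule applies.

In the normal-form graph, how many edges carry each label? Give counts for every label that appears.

initial: |V|=9 |E|=10  E = 1-p->3 3-p->0 3-q->1 3-p->4 4-p->5 4-p->7 5-q->4 5-p->6 7-q->4 7-p->8
step 1: apply R0 at {0↦5, 1↦4, 2↦6}  → |V|=7 |E|=7  E = 1-p->3 3-p->0 3-q->1 3-p->4 4-p->7 7-q->4 7-p->8
step 2: apply R0 at {0↦7, 1↦4, 2↦8}  → |V|=5 |E|=4  E = 1-p->3 3-p->0 3-q->1 3-p->4
normal form: no rule applies after step 2
NF edges: [(1, 3, 'p'), (3, 0, 'p'), (3, 1, 'q'), (3, 4, 'p')]

Answer: p:3 q:1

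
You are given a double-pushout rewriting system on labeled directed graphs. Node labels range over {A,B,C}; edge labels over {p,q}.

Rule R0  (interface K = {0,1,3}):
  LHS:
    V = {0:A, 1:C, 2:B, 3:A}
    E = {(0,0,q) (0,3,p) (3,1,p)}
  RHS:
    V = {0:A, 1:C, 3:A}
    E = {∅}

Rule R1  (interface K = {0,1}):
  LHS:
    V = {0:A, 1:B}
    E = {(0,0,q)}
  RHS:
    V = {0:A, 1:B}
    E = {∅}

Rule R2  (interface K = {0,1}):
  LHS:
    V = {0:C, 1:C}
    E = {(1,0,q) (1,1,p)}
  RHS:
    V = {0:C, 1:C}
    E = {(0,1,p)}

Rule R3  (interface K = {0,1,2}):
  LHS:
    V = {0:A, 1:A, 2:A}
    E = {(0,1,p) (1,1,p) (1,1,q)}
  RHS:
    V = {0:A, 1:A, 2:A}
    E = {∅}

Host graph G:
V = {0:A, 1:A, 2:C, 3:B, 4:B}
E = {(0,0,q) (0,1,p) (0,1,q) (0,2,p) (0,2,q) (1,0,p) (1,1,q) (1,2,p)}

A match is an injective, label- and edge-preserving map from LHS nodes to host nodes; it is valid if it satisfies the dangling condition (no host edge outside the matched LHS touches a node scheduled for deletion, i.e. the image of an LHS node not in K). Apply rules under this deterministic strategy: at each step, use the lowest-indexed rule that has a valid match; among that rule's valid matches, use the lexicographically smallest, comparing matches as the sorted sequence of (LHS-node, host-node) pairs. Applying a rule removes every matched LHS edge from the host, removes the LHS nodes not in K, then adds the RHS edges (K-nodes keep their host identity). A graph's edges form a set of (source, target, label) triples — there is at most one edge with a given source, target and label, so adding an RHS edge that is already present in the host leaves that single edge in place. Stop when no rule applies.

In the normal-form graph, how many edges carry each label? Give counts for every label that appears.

Answer: q:2

Steps:
[0] host  ⇒  5 nodes, 8 edges  {0-q->0 0-p->1 0-q->1 0-p->2 0-q->2 1-p->0 1-q->1 1-p->2}
[1] R0 @ {0↦0, 1↦2, 2↦3, 3↦1}  ⇒  4 nodes, 5 edges  {0-q->1 0-p->2 0-q->2 1-p->0 1-q->1}
[2] R0 @ {0↦1, 1↦2, 2↦4, 3↦0}  ⇒  3 nodes, 2 edges  {0-q->1 0-q->2}
halt: no rule applies after step 2
NF edges: [(0, 1, 'q'), (0, 2, 'q')]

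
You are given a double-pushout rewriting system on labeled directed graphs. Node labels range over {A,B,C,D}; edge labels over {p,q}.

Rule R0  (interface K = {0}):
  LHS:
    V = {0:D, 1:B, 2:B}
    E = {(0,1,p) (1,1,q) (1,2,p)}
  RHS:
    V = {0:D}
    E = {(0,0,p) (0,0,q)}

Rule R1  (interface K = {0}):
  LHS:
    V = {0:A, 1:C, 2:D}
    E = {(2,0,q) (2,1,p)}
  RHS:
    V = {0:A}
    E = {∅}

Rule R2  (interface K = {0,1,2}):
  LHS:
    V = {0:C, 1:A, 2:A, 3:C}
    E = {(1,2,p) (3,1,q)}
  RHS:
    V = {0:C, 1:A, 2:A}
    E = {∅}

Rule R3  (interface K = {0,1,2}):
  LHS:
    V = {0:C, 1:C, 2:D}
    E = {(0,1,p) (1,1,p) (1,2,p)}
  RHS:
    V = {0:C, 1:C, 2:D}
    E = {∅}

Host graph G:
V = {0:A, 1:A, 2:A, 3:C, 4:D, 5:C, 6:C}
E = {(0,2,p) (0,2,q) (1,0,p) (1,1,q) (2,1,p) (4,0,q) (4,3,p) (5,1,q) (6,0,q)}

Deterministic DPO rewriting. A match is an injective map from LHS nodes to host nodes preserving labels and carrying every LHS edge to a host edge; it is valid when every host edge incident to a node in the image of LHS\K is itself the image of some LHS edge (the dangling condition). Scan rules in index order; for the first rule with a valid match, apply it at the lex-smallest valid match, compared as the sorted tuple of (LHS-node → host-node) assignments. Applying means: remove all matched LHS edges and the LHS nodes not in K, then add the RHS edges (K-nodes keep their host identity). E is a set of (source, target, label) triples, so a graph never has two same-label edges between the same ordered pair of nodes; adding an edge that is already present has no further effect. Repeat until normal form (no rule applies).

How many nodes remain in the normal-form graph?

Answer: 4

Derivation:
start.  V:7 E:9  edges: 0-p->2 0-q->2 1-p->0 1-q->1 2-p->1 4-q->0 4-p->3 5-q->1 6-q->0
1. fire R1 via {0↦0, 1↦3, 2↦4}  →  V:5 E:7  edges: 0-p->2 0-q->2 1-p->0 1-q->1 2-p->1 5-q->1 6-q->0
2. fire R2 via {0↦5, 1↦0, 2↦2, 3↦6}  →  V:4 E:5  edges: 0-q->2 1-p->0 1-q->1 2-p->1 5-q->1
final graph: no rule applies after step 2
NF nodes: {0:A, 1:A, 2:A, 5:C}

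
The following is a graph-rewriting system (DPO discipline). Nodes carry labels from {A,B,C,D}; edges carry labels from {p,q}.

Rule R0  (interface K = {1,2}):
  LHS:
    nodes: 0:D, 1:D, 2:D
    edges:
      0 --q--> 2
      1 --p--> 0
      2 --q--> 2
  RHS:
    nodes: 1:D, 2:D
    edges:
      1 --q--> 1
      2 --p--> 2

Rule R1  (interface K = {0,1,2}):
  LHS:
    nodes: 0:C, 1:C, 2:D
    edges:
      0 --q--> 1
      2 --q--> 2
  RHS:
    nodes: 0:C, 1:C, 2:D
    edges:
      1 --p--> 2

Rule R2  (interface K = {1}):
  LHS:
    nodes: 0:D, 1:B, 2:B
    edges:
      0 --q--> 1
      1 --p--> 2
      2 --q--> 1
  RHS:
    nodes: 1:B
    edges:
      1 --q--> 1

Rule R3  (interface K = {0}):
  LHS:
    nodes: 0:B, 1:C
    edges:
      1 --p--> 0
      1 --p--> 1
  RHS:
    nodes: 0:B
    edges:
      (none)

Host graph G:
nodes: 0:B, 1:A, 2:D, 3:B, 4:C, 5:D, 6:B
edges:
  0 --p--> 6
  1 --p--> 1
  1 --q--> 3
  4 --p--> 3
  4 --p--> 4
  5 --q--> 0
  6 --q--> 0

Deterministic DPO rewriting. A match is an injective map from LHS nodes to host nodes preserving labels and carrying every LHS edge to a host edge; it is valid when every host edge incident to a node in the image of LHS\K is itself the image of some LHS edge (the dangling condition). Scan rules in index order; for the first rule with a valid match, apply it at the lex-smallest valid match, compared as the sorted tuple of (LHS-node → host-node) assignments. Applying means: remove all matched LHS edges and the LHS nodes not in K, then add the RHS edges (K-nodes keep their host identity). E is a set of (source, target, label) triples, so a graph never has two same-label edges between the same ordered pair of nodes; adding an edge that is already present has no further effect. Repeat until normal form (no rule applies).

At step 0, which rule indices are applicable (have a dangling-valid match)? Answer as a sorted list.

R0: no valid match — LHS pattern not found
R1: no valid match — LHS pattern not found
R2: 1 valid match — {0↦5, 1↦0, 2↦6}
R3: 1 valid match — {0↦3, 1↦4}

Answer: [R2,R3]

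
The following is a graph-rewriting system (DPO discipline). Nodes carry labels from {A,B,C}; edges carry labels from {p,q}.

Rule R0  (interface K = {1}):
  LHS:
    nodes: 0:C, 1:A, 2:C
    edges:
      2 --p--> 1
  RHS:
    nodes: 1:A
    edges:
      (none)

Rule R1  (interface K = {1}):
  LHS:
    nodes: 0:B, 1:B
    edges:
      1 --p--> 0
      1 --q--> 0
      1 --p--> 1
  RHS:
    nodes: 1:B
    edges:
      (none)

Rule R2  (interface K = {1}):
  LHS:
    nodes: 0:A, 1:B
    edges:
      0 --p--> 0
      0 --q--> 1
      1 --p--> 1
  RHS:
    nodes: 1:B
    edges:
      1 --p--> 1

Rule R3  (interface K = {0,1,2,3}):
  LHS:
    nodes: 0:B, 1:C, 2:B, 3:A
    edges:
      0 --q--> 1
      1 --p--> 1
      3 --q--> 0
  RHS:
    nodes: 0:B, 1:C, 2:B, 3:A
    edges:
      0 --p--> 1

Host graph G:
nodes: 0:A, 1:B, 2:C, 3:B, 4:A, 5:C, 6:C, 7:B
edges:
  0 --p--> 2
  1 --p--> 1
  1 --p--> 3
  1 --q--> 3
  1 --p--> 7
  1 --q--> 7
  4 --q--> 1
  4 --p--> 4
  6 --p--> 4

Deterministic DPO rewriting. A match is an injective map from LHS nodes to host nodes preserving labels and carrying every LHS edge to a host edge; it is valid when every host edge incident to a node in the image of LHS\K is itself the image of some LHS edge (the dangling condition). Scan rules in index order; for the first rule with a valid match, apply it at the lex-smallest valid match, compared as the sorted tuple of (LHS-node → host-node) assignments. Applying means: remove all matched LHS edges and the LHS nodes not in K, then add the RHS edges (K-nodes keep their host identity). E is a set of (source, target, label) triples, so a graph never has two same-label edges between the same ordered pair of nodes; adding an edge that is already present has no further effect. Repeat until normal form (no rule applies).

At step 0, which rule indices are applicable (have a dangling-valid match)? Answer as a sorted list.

Answer: [R0,R1]

Derivation:
R0: 1 valid match — {0↦5, 1↦4, 2↦6}
R1: 2 valid matches — {0↦3, 1↦1}, {0↦7, 1↦1}
R2: no valid match — 1 raw match, all fail dangling condition
R3: no valid match — LHS pattern not found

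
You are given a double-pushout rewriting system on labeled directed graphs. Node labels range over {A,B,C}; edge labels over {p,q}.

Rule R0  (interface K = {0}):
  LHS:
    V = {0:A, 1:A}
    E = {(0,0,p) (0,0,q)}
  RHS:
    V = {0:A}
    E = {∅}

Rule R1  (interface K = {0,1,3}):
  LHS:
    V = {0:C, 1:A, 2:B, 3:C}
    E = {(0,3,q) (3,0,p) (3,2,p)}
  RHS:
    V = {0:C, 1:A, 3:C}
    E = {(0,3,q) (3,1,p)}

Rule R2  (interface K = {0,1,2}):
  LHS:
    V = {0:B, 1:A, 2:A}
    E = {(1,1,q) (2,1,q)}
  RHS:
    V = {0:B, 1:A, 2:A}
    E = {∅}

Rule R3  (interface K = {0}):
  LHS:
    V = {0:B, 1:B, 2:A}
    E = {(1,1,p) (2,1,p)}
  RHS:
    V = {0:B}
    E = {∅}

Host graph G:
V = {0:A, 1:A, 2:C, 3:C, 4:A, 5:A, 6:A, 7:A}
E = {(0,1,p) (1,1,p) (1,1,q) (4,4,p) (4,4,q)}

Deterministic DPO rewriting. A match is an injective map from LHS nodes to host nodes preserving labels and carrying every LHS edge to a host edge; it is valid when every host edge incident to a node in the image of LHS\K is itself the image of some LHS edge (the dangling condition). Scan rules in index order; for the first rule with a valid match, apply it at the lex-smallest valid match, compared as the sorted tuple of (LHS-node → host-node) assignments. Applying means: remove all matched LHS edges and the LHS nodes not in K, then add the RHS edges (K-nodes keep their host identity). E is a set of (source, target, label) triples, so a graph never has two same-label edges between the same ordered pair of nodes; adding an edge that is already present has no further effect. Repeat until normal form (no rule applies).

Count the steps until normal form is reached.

Answer: 2

Steps:
start.  V:8 E:5  edges: 0-p->1 1-p->1 1-q->1 4-p->4 4-q->4
1. fire R0 via {0↦1, 1↦5}  →  V:7 E:3  edges: 0-p->1 4-p->4 4-q->4
2. fire R0 via {0↦4, 1↦6}  →  V:6 E:1  edges: 0-p->1
final graph: no rule applies after step 2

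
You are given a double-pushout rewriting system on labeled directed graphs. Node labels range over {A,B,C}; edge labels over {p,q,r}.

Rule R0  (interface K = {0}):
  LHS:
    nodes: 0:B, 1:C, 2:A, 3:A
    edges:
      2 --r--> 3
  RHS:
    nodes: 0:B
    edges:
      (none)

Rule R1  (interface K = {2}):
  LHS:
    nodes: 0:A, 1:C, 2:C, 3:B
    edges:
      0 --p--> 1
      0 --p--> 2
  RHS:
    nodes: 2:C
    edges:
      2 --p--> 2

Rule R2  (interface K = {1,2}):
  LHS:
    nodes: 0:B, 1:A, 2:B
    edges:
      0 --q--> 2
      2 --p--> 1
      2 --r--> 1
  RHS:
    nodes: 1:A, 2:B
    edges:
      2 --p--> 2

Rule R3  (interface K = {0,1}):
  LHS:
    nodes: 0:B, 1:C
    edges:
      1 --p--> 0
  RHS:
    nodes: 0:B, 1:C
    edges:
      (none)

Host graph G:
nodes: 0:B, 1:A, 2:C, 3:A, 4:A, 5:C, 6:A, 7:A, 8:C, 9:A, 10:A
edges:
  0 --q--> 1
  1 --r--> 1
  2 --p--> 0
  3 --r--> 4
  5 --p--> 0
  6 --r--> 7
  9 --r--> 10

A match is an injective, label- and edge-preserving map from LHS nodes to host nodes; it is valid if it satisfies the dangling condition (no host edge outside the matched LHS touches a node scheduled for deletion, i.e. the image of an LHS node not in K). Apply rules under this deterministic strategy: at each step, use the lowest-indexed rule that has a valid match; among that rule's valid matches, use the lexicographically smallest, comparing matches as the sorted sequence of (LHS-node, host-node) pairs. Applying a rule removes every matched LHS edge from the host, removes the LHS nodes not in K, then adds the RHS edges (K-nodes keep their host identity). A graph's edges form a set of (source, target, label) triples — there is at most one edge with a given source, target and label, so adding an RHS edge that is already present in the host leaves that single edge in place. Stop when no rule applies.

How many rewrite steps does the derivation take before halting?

Answer: 5

Steps:
[0] host  ⇒  11 nodes, 7 edges  {0-q->1 1-r->1 2-p->0 3-r->4 5-p->0 6-r->7 9-r->10}
[1] R0 @ {0↦0, 1↦8, 2↦3, 3↦4}  ⇒  8 nodes, 6 edges  {0-q->1 1-r->1 2-p->0 5-p->0 6-r->7 9-r->10}
[2] R3 @ {0↦0, 1↦2}  ⇒  8 nodes, 5 edges  {0-q->1 1-r->1 5-p->0 6-r->7 9-r->10}
[3] R0 @ {0↦0, 1↦2, 2↦6, 3↦7}  ⇒  5 nodes, 4 edges  {0-q->1 1-r->1 5-p->0 9-r->10}
[4] R3 @ {0↦0, 1↦5}  ⇒  5 nodes, 3 edges  {0-q->1 1-r->1 9-r->10}
[5] R0 @ {0↦0, 1↦5, 2↦9, 3↦10}  ⇒  2 nodes, 2 edges  {0-q->1 1-r->1}
halt: no rule applies after step 5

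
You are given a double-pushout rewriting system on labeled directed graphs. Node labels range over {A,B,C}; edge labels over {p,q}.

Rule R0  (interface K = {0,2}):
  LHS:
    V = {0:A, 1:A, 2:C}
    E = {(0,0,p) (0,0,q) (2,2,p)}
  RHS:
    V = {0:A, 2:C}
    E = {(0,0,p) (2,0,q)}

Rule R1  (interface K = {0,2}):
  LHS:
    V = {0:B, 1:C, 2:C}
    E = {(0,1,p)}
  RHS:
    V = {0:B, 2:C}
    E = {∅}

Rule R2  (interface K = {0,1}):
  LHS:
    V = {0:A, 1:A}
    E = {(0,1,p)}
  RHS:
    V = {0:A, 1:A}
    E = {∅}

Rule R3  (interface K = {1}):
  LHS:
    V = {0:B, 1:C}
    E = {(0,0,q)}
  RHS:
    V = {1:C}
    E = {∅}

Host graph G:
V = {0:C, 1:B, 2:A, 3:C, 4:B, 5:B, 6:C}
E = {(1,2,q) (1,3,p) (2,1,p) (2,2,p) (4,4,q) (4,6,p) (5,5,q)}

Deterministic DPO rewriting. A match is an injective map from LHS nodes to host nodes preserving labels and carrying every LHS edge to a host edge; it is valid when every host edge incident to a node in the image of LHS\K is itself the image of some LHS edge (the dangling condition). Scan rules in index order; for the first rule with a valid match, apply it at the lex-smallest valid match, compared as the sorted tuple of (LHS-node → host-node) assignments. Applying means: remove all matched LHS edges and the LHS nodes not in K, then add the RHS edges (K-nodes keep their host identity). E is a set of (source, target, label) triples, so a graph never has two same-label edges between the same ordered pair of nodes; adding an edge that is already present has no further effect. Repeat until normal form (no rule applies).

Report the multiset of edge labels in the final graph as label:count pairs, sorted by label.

[0] host  ⇒  7 nodes, 7 edges  {1-q->2 1-p->3 2-p->1 2-p->2 4-q->4 4-p->6 5-q->5}
[1] R1 @ {0↦1, 1↦3, 2↦0}  ⇒  6 nodes, 6 edges  {1-q->2 2-p->1 2-p->2 4-q->4 4-p->6 5-q->5}
[2] R1 @ {0↦4, 1↦6, 2↦0}  ⇒  5 nodes, 5 edges  {1-q->2 2-p->1 2-p->2 4-q->4 5-q->5}
[3] R3 @ {0↦4, 1↦0}  ⇒  4 nodes, 4 edges  {1-q->2 2-p->1 2-p->2 5-q->5}
[4] R3 @ {0↦5, 1↦0}  ⇒  3 nodes, 3 edges  {1-q->2 2-p->1 2-p->2}
normal form: no rule applies after step 4
NF edges: [(1, 2, 'q'), (2, 1, 'p'), (2, 2, 'p')]

Answer: p:2 q:1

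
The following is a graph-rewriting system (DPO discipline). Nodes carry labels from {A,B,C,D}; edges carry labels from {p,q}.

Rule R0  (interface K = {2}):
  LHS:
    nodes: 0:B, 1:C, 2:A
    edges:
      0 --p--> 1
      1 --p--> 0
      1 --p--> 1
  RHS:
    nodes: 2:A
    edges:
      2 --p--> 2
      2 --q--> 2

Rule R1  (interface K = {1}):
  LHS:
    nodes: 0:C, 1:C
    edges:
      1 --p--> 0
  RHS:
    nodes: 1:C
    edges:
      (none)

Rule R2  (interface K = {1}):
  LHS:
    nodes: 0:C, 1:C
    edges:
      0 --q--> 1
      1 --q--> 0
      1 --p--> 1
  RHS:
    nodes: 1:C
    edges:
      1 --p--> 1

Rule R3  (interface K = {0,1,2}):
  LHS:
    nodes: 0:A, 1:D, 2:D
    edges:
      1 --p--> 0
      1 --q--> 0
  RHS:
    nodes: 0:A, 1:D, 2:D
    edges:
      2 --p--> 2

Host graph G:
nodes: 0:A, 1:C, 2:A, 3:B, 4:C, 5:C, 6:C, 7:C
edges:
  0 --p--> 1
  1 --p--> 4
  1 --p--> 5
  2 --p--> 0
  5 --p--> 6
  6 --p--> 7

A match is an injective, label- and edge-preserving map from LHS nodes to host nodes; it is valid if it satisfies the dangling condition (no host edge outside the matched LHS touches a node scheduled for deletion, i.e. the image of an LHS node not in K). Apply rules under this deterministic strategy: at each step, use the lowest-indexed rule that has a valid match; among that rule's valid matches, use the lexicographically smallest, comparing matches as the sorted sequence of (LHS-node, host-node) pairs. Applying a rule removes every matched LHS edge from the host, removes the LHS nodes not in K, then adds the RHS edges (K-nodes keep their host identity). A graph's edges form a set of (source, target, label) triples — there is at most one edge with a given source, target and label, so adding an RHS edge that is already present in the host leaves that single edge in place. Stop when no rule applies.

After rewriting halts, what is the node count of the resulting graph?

[0] host  ⇒  8 nodes, 6 edges  {0-p->1 1-p->4 1-p->5 2-p->0 5-p->6 6-p->7}
[1] R1 @ {0↦4, 1↦1}  ⇒  7 nodes, 5 edges  {0-p->1 1-p->5 2-p->0 5-p->6 6-p->7}
[2] R1 @ {0↦7, 1↦6}  ⇒  6 nodes, 4 edges  {0-p->1 1-p->5 2-p->0 5-p->6}
[3] R1 @ {0↦6, 1↦5}  ⇒  5 nodes, 3 edges  {0-p->1 1-p->5 2-p->0}
[4] R1 @ {0↦5, 1↦1}  ⇒  4 nodes, 2 edges  {0-p->1 2-p->0}
final graph: no rule applies after step 4
NF nodes: {0:A, 1:C, 2:A, 3:B}

Answer: 4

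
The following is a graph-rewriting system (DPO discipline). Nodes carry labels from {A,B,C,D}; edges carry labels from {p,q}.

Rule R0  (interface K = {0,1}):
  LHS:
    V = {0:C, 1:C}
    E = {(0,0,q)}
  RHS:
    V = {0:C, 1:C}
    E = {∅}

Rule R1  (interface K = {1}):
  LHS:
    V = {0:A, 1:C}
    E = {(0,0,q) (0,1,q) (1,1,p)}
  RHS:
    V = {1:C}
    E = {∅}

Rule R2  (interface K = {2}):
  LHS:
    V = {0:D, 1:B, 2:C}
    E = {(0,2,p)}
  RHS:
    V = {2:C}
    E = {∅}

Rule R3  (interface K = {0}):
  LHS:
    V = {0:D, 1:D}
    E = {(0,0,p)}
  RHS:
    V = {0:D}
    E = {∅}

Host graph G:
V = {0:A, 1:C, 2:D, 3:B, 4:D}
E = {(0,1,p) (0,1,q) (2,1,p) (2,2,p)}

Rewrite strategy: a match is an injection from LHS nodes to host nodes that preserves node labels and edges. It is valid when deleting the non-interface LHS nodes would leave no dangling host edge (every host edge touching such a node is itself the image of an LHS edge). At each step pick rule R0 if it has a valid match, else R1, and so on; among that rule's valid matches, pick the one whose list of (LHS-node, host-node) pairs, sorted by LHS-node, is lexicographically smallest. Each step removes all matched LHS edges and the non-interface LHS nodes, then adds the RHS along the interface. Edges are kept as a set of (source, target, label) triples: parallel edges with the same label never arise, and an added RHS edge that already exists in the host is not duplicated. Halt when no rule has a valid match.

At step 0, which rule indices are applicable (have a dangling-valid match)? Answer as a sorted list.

Answer: [R3]

Rewrite trace:
R0: no valid match — LHS pattern not found
R1: no valid match — LHS pattern not found
R2: no valid match — 1 raw match, all fail dangling condition
R3: 1 valid match — {0↦2, 1↦4}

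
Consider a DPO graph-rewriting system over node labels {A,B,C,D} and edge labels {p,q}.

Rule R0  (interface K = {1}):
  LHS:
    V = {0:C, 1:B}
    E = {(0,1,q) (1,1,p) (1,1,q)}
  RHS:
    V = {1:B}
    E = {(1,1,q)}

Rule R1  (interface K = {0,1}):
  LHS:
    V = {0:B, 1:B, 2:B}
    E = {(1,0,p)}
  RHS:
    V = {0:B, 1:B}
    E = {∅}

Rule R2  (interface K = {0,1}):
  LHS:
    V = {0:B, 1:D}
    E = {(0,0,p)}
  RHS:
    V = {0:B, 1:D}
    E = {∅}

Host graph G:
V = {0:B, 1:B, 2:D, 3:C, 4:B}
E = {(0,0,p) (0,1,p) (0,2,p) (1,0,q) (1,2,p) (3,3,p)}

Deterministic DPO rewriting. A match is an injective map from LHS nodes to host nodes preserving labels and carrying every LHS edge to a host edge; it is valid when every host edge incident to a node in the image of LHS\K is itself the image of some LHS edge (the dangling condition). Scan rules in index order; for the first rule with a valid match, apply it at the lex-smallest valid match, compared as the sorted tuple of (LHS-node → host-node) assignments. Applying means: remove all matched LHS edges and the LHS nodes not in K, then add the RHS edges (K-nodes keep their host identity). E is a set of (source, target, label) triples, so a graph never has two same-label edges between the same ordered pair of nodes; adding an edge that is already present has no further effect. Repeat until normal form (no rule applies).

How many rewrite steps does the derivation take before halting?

Answer: 2

Steps:
start.  V:5 E:6  edges: 0-p->0 0-p->1 0-p->2 1-q->0 1-p->2 3-p->3
1. fire R1 via {0↦1, 1↦0, 2↦4}  →  V:4 E:5  edges: 0-p->0 0-p->2 1-q->0 1-p->2 3-p->3
2. fire R2 via {0↦0, 1↦2}  →  V:4 E:4  edges: 0-p->2 1-q->0 1-p->2 3-p->3
normal form: no rule applies after step 2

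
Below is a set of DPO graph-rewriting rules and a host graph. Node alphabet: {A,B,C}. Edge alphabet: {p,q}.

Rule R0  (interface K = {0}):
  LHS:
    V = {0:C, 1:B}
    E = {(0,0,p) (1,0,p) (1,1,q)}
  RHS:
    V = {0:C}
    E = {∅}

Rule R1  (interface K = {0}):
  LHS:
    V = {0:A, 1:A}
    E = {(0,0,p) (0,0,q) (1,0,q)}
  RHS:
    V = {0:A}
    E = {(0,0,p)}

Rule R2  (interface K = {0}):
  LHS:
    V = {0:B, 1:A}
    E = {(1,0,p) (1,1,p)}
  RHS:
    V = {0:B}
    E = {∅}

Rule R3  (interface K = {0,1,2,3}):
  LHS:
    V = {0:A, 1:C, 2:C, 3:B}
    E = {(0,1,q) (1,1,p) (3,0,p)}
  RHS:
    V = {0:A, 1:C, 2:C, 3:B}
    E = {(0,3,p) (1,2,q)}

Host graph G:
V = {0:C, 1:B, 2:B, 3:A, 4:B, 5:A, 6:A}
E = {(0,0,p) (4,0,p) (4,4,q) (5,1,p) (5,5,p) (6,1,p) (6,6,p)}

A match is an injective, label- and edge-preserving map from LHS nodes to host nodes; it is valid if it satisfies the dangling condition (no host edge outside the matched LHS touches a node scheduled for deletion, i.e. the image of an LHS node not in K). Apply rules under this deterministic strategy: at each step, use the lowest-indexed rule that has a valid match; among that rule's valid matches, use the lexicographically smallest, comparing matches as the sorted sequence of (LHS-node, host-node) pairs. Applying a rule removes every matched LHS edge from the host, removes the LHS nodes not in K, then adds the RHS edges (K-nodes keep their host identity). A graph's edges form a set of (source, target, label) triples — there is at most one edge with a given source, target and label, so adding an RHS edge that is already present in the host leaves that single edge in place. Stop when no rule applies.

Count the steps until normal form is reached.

[0] host  ⇒  7 nodes, 7 edges  {0-p->0 4-p->0 4-q->4 5-p->1 5-p->5 6-p->1 6-p->6}
[1] R0 @ {0↦0, 1↦4}  ⇒  6 nodes, 4 edges  {5-p->1 5-p->5 6-p->1 6-p->6}
[2] R2 @ {0↦1, 1↦5}  ⇒  5 nodes, 2 edges  {6-p->1 6-p->6}
[3] R2 @ {0↦1, 1↦6}  ⇒  4 nodes, 0 edges  {∅}
final graph: no rule applies after step 3

Answer: 3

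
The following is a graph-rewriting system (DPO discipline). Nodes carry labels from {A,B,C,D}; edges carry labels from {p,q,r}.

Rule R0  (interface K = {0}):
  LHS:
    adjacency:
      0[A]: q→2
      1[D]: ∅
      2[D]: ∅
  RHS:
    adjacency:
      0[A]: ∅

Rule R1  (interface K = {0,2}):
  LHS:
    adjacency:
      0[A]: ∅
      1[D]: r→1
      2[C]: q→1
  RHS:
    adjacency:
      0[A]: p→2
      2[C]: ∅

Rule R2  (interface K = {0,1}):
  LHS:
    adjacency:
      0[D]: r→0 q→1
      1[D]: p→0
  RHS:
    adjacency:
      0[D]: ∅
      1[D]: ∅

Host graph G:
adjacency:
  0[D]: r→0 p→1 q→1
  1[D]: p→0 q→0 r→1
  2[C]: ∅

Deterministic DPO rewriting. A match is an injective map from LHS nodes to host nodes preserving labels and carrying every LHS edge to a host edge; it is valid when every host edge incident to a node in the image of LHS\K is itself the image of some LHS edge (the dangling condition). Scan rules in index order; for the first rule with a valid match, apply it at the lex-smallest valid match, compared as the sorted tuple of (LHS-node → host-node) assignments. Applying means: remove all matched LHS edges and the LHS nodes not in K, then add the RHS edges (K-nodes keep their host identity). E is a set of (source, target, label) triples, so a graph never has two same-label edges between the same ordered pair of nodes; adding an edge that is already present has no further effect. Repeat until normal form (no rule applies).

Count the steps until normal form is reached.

[0] host  ⇒  3 nodes, 6 edges  {0-r->0 0-p->1 0-q->1 1-p->0 1-q->0 1-r->1}
[1] R2 @ {0↦0, 1↦1}  ⇒  3 nodes, 3 edges  {0-p->1 1-q->0 1-r->1}
[2] R2 @ {0↦1, 1↦0}  ⇒  3 nodes, 0 edges  {∅}
final graph: no rule applies after step 2

Answer: 2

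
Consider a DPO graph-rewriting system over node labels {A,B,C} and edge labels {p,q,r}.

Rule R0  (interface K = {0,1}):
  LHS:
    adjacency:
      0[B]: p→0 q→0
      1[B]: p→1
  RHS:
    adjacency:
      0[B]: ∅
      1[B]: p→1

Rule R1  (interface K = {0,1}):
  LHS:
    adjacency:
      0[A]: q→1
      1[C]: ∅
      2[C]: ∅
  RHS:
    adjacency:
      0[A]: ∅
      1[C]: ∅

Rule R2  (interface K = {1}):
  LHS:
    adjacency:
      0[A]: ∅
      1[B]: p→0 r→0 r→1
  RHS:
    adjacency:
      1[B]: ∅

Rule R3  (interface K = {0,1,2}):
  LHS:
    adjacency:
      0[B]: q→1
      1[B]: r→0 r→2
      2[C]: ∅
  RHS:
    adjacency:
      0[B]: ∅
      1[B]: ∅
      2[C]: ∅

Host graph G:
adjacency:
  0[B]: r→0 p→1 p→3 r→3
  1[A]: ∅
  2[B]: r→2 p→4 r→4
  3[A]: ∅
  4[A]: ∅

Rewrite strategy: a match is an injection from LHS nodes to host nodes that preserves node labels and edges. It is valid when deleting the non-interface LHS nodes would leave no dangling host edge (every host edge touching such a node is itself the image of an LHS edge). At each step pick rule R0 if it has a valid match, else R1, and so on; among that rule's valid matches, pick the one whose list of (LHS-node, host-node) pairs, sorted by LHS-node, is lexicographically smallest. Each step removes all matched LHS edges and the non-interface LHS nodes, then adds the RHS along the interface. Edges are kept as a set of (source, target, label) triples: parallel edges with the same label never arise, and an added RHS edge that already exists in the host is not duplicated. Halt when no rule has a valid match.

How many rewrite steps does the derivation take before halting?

Answer: 2

Derivation:
start.  V:5 E:7  edges: 0-r->0 0-p->1 0-p->3 0-r->3 2-r->2 2-p->4 2-r->4
1. fire R2 via {0↦3, 1↦0}  →  V:4 E:4  edges: 0-p->1 2-r->2 2-p->4 2-r->4
2. fire R2 via {0↦4, 1↦2}  →  V:3 E:1  edges: 0-p->1
halt: no rule applies after step 2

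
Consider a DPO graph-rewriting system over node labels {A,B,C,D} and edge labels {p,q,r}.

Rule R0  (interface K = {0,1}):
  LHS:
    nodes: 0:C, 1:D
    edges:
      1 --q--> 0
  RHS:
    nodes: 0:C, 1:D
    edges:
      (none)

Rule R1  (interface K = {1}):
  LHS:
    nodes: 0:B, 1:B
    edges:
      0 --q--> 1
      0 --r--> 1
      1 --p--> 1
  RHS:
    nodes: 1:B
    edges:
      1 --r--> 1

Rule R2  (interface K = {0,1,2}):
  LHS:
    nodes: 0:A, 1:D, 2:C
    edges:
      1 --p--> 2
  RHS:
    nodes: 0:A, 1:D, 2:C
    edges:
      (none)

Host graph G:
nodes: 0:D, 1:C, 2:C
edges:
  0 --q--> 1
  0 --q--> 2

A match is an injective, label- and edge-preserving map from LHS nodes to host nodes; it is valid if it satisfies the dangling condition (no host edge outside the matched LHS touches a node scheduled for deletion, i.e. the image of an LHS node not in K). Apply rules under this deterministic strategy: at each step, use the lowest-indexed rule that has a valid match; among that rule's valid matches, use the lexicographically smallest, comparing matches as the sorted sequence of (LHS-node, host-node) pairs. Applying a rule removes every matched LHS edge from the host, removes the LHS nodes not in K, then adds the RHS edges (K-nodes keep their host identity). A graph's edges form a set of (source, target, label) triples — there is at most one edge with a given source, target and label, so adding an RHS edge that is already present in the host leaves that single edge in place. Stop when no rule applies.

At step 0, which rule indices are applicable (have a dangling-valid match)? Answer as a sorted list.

Answer: [R0]

Rewrite trace:
R0: 2 valid matches — {0↦1, 1↦0}, {0↦2, 1↦0}
R1: no valid match — LHS pattern not found
R2: no valid match — LHS pattern not found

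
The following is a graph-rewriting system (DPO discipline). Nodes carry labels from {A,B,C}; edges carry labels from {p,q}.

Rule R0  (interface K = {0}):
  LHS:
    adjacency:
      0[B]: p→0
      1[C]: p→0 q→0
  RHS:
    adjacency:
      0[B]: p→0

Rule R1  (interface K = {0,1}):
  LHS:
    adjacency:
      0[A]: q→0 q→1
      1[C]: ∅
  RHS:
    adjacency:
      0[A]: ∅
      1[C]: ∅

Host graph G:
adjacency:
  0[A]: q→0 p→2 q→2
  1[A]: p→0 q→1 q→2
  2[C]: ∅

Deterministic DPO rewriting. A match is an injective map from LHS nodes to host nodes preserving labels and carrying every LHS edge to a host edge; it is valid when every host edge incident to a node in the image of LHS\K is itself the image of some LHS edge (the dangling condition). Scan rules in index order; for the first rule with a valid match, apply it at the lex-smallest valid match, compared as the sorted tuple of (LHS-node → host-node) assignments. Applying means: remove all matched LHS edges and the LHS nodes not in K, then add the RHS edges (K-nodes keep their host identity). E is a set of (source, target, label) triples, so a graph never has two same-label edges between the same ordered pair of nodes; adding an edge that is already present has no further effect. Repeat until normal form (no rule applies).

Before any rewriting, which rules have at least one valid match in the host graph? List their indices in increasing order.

Answer: [R1]

Rewrite trace:
R0: no valid match — LHS pattern not found
R1: 2 valid matches — {0↦0, 1↦2}, {0↦1, 1↦2}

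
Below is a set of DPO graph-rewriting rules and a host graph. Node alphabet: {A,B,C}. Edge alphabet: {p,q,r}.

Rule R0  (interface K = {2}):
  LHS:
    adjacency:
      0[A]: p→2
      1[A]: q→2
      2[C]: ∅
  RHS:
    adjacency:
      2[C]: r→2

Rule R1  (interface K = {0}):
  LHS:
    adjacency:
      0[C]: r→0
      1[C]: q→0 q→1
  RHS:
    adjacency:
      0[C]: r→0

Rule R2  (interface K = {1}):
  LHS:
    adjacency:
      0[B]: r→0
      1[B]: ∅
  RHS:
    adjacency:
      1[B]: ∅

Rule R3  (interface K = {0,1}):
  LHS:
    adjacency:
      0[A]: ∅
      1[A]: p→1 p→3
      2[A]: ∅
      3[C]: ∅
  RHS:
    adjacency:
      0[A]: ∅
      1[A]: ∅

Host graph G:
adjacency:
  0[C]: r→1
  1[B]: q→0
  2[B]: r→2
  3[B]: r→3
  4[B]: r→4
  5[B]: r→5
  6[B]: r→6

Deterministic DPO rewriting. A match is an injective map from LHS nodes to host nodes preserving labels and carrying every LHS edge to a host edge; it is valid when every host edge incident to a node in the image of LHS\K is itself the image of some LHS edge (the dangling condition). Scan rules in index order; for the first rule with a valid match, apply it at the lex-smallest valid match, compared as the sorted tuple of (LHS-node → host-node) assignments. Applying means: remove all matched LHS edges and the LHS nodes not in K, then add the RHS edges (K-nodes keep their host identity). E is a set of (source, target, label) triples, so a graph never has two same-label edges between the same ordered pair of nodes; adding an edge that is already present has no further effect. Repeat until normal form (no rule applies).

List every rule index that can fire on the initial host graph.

R0: no valid match — LHS pattern not found
R1: no valid match — LHS pattern not found
R2: 25 valid matches — {0↦2, 1↦1}, {0↦2, 1↦3}, {0↦2, 1↦4} (+22 more)
R3: no valid match — LHS pattern not found

Answer: [R2]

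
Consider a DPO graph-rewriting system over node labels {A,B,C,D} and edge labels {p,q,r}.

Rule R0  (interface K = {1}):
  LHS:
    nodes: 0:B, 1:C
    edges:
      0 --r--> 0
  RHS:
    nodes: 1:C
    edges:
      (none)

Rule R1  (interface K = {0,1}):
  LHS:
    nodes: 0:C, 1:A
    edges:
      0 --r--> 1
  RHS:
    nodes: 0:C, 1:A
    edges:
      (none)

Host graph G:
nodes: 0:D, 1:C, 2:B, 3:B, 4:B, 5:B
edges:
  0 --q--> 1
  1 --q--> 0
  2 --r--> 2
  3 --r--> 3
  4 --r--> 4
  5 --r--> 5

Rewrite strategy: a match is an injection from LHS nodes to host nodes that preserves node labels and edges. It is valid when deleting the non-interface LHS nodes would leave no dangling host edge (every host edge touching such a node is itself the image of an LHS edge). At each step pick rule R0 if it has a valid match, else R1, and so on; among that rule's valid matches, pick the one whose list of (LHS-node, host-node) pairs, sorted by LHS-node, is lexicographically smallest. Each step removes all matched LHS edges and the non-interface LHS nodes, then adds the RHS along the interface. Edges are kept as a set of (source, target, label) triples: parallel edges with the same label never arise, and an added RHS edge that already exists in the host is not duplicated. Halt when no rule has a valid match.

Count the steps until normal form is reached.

Answer: 4

Derivation:
start.  V:6 E:6  edges: 0-q->1 1-q->0 2-r->2 3-r->3 4-r->4 5-r->5
1. fire R0 via {0↦2, 1↦1}  →  V:5 E:5  edges: 0-q->1 1-q->0 3-r->3 4-r->4 5-r->5
2. fire R0 via {0↦3, 1↦1}  →  V:4 E:4  edges: 0-q->1 1-q->0 4-r->4 5-r->5
3. fire R0 via {0↦4, 1↦1}  →  V:3 E:3  edges: 0-q->1 1-q->0 5-r->5
4. fire R0 via {0↦5, 1↦1}  →  V:2 E:2  edges: 0-q->1 1-q->0
normal form: no rule applies after step 4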